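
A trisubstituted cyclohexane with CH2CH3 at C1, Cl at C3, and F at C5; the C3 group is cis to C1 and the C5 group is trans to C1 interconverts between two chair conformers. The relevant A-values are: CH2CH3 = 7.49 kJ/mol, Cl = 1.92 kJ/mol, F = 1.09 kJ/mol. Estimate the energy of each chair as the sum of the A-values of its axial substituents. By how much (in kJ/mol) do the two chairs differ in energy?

Chair I (ethyl axial, chloro axial, fluoro equatorial): E = 9.41 kJ/mol.
Chair II (ethyl equatorial, chloro equatorial, fluoro axial): E = 1.09 kJ/mol.
ΔE = 9.41 − 1.09 = 8.32 kJ/mol; chair II is more stable.

8.32 kJ/mol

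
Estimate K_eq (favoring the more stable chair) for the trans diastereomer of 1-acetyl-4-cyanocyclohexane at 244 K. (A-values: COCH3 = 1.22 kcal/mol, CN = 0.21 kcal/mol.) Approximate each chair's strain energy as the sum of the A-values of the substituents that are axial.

K ≈ 19.1

C1 and C4 have opposite parity, so for the trans isomer the two substituents are e,e in one chair and a,a in the other.
Chair I (acetyl axial, cyano axial): E = 1.43 kcal/mol; chair II (acetyl equatorial, cyano equatorial): E = 0.00 kcal/mol.
ΔG = 1.43 kcal/mol between the two chairs.
K = exp(ΔG/RT) with R = 1.987×10⁻³ kcal mol⁻¹ K⁻¹ and T = 244 K gives K ≈ 19.1.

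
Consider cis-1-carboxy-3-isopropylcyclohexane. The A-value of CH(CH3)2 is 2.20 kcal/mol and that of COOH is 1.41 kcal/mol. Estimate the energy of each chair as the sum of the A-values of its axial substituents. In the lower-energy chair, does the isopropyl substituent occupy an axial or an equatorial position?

equatorial

C1 and C3 have the same parity, so for the cis isomer the two substituents are e,e in one chair and a,a in the other.
Chair I (isopropyl axial, carboxyl axial): E = 3.61 kcal/mol.
Chair II (isopropyl equatorial, carboxyl equatorial): E = 0.00 kcal/mol.
Chair II is the more stable (lower-energy) conformer, and in that chair the isopropyl group is equatorial.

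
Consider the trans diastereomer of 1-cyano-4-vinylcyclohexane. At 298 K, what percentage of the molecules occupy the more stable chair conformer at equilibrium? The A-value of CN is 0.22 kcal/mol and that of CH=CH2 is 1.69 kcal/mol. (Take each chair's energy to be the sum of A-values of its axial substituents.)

96.2%

C1 and C4 have opposite parity, so for the trans isomer the two substituents are e,e in one chair and a,a in the other.
Chair I (cyano axial, vinyl axial): E = 1.91 kcal/mol; chair II (cyano equatorial, vinyl equatorial): E = 0.00 kcal/mol.
ΔG = 1.91 kcal/mol between the two chairs.
K = exp(ΔG/RT) with R = 1.987×10⁻³ kcal mol⁻¹ K⁻¹ and T = 298 K gives K ≈ 25.2.
Fraction in the lower-energy chair = K/(K+1) = 96.2%.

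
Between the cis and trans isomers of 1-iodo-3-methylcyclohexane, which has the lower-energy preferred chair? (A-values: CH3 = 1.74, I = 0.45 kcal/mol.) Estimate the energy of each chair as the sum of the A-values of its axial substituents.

cis

At 1,3 positions (parity same): cis → (e,e or a,a); trans → (a,e or e,a).
Best chair for cis: E = 0.00 kcal/mol; best chair for trans: E = 0.45 kcal/mol.
The cis isomer is lower by 0.45 kcal/mol.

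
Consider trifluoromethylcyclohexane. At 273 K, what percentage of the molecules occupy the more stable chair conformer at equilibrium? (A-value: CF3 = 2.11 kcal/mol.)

98.0%

One chair has the trifluoromethyl group axial (E = 2.11 kcal/mol) and the other has it equatorial (E = 0).
ΔG = 2.11 kcal/mol between the two chairs.
K = exp(ΔG/RT) with R = 1.987×10⁻³ kcal mol⁻¹ K⁻¹ and T = 273 K gives K ≈ 48.9.
Fraction in the lower-energy chair = K/(K+1) = 98.0%.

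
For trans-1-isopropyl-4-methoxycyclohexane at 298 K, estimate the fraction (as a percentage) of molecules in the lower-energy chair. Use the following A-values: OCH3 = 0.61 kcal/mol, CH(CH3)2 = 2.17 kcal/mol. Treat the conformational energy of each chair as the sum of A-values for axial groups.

99.1%

C1 and C4 have opposite parity, so for the trans isomer the two substituents are e,e in one chair and a,a in the other.
Chair I (methoxy axial, isopropyl axial): E = 2.78 kcal/mol; chair II (methoxy equatorial, isopropyl equatorial): E = 0.00 kcal/mol.
ΔG = 2.78 kcal/mol between the two chairs.
K = exp(ΔG/RT) with R = 1.987×10⁻³ kcal mol⁻¹ K⁻¹ and T = 298 K gives K ≈ 109.
Fraction in the lower-energy chair = K/(K+1) = 99.1%.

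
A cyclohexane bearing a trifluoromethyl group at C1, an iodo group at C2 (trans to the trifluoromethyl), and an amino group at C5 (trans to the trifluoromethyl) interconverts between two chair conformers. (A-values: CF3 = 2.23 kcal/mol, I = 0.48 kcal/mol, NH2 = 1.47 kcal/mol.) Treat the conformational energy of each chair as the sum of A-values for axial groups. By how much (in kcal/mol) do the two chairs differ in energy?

1.24 kcal/mol

Chair I (trifluoromethyl axial, iodo axial, amino equatorial): E = 2.71 kcal/mol.
Chair II (trifluoromethyl equatorial, iodo equatorial, amino axial): E = 1.47 kcal/mol.
ΔE = 2.71 − 1.47 = 1.24 kcal/mol; chair II is more stable.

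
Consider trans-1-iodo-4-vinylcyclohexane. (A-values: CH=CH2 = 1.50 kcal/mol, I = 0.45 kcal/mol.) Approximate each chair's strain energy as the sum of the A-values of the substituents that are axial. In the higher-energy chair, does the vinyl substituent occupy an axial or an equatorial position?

axial

C1 and C4 have opposite parity, so for the trans isomer the two substituents are e,e in one chair and a,a in the other.
Chair I (vinyl axial, iodo axial): E = 1.95 kcal/mol.
Chair II (vinyl equatorial, iodo equatorial): E = 0.00 kcal/mol.
Chair I is the less stable (higher-energy) conformer, and in that chair the vinyl group is axial.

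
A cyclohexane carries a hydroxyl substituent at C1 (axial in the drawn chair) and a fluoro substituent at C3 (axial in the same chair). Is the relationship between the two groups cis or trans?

cis

C1 and C3 have the same parity, so their axial bonds point in the same direction.
With same-parity carbons, two substituents on the same face are both axial or both equatorial; opposite faces give one of each.
Here the groups are axial/axial → same face → cis.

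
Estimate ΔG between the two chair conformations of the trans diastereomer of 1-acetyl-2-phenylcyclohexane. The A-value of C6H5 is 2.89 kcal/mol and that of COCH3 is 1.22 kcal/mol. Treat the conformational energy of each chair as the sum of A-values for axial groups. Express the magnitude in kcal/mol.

4.11 kcal/mol

C1 and C2 have opposite parity, so for the trans isomer the two substituents are e,e in one chair and a,a in the other.
Chair I (phenyl axial, acetyl axial): E = 4.11 kcal/mol.
Chair II (phenyl equatorial, acetyl equatorial): E = 0.00 kcal/mol.
ΔE = 4.11 − 0.00 = 4.11 kcal/mol; chair II is more stable.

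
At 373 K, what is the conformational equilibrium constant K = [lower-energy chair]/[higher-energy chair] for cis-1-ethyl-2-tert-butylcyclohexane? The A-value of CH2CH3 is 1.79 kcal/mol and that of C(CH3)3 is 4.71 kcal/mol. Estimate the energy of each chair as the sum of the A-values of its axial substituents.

C1 and C2 have opposite parity, so for the cis isomer the two substituents are one axial and one equatorial in each chair.
Chair I (ethyl axial, tert-butyl equatorial): E = 1.79 kcal/mol; chair II (ethyl equatorial, tert-butyl axial): E = 4.71 kcal/mol.
ΔG = 2.92 kcal/mol between the two chairs.
K = exp(ΔG/RT) with R = 1.987×10⁻³ kcal mol⁻¹ K⁻¹ and T = 373 K gives K ≈ 51.4.

K ≈ 51.4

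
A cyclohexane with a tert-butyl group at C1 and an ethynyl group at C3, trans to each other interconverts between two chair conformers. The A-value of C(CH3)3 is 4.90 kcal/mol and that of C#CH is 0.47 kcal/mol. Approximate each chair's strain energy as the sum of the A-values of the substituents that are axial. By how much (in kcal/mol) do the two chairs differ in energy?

4.43 kcal/mol

C1 and C3 have the same parity, so for the trans isomer the two substituents are one axial and one equatorial in each chair.
Chair I (tert-butyl axial, ethynyl equatorial): E = 4.90 kcal/mol.
Chair II (tert-butyl equatorial, ethynyl axial): E = 0.47 kcal/mol.
ΔE = 4.90 − 0.47 = 4.43 kcal/mol; chair II is more stable.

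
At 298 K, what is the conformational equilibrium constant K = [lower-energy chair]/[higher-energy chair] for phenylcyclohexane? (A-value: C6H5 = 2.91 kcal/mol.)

One chair has the phenyl group axial (E = 2.91 kcal/mol) and the other has it equatorial (E = 0).
ΔG = 2.91 kcal/mol between the two chairs.
K = exp(ΔG/RT) with R = 1.987×10⁻³ kcal mol⁻¹ K⁻¹ and T = 298 K gives K ≈ 136.

K ≈ 136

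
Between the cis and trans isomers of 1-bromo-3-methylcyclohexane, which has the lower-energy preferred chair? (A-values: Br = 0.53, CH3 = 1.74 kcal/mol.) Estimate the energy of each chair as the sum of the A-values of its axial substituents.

At 1,3 positions (parity same): cis → (e,e or a,a); trans → (a,e or e,a).
Best chair for cis: E = 0.00 kcal/mol; best chair for trans: E = 0.53 kcal/mol.
The cis isomer is lower by 0.53 kcal/mol.

cis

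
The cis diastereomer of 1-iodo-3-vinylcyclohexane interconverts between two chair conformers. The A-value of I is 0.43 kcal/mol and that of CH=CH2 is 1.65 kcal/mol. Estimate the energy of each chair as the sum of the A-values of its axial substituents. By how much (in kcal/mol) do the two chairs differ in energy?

2.08 kcal/mol

C1 and C3 have the same parity, so for the cis isomer the two substituents are e,e in one chair and a,a in the other.
Chair I (iodo axial, vinyl axial): E = 2.08 kcal/mol.
Chair II (iodo equatorial, vinyl equatorial): E = 0.00 kcal/mol.
ΔE = 2.08 − 0.00 = 2.08 kcal/mol; chair II is more stable.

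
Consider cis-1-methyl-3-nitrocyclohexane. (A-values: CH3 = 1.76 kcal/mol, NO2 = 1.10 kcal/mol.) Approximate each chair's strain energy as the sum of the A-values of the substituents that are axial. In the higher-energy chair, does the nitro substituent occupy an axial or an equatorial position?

axial

C1 and C3 have the same parity, so for the cis isomer the two substituents are e,e in one chair and a,a in the other.
Chair I (methyl axial, nitro axial): E = 2.86 kcal/mol.
Chair II (methyl equatorial, nitro equatorial): E = 0.00 kcal/mol.
Chair I is the less stable (higher-energy) conformer, and in that chair the nitro group is axial.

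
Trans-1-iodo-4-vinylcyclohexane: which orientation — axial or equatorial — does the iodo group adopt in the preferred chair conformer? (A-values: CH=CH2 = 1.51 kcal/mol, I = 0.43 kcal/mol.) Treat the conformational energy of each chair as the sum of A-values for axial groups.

C1 and C4 have opposite parity, so for the trans isomer the two substituents are e,e in one chair and a,a in the other.
Chair I (vinyl axial, iodo axial): E = 1.94 kcal/mol.
Chair II (vinyl equatorial, iodo equatorial): E = 0.00 kcal/mol.
Chair II is the more stable (lower-energy) conformer, and in that chair the iodo group is equatorial.

equatorial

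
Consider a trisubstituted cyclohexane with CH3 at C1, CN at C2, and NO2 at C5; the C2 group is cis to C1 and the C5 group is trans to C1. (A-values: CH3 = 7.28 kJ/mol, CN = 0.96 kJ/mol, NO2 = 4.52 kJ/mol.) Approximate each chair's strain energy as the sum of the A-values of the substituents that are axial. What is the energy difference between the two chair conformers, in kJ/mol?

Chair I (methyl axial, cyano equatorial, nitro equatorial): E = 7.28 kJ/mol.
Chair II (methyl equatorial, cyano axial, nitro axial): E = 5.48 kJ/mol.
ΔE = 7.28 − 5.48 = 1.80 kJ/mol; chair II is more stable.

1.80 kJ/mol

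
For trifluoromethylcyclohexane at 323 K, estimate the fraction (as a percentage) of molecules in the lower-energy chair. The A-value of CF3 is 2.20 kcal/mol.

One chair has the trifluoromethyl group axial (E = 2.20 kcal/mol) and the other has it equatorial (E = 0).
ΔG = 2.20 kcal/mol between the two chairs.
K = exp(ΔG/RT) with R = 1.987×10⁻³ kcal mol⁻¹ K⁻¹ and T = 323 K gives K ≈ 30.8.
Fraction in the lower-energy chair = K/(K+1) = 96.9%.

96.9%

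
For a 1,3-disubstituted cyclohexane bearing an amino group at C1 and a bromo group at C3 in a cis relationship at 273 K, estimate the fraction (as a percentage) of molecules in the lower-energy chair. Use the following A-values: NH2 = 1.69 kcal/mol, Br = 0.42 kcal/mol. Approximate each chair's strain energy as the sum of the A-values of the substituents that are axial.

98.0%

C1 and C3 have the same parity, so for the cis isomer the two substituents are e,e in one chair and a,a in the other.
Chair I (amino axial, bromo axial): E = 2.11 kcal/mol; chair II (amino equatorial, bromo equatorial): E = 0.00 kcal/mol.
ΔG = 2.11 kcal/mol between the two chairs.
K = exp(ΔG/RT) with R = 1.987×10⁻³ kcal mol⁻¹ K⁻¹ and T = 273 K gives K ≈ 48.9.
Fraction in the lower-energy chair = K/(K+1) = 98.0%.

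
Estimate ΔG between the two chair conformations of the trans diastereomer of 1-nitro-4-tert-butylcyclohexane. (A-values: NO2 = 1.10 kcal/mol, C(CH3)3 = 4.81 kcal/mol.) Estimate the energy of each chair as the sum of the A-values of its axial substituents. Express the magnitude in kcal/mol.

C1 and C4 have opposite parity, so for the trans isomer the two substituents are e,e in one chair and a,a in the other.
Chair I (nitro axial, tert-butyl axial): E = 5.91 kcal/mol.
Chair II (nitro equatorial, tert-butyl equatorial): E = 0.00 kcal/mol.
ΔE = 5.91 − 0.00 = 5.91 kcal/mol; chair II is more stable.

5.91 kcal/mol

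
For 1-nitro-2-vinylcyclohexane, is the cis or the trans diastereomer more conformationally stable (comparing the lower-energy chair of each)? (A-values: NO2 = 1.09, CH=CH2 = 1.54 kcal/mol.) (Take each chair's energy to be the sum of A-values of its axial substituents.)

trans

At 1,2 positions (parity opposite): cis → (a,e or e,a); trans → (e,e or a,a).
Best chair for cis: E = 1.09 kcal/mol; best chair for trans: E = 0.00 kcal/mol.
The trans isomer is lower by 1.09 kcal/mol.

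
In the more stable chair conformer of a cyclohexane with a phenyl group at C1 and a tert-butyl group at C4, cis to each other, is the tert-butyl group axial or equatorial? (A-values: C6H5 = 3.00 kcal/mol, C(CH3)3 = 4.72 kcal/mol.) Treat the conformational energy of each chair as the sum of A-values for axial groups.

C1 and C4 have opposite parity, so for the cis isomer the two substituents are one axial and one equatorial in each chair.
Chair I (phenyl axial, tert-butyl equatorial): E = 3.00 kcal/mol.
Chair II (phenyl equatorial, tert-butyl axial): E = 4.72 kcal/mol.
Chair I is the more stable (lower-energy) conformer, and in that chair the tert-butyl group is equatorial.

equatorial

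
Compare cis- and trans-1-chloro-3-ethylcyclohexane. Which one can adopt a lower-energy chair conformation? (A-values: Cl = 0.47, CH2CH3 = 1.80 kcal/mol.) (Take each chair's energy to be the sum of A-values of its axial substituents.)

At 1,3 positions (parity same): cis → (e,e or a,a); trans → (a,e or e,a).
Best chair for cis: E = 0.00 kcal/mol; best chair for trans: E = 0.47 kcal/mol.
The cis isomer is lower by 0.47 kcal/mol.

cis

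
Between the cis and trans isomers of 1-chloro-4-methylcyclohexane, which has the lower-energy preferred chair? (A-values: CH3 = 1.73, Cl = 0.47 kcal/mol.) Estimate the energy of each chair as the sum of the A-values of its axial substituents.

trans

At 1,4 positions (parity opposite): cis → (a,e or e,a); trans → (e,e or a,a).
Best chair for cis: E = 0.47 kcal/mol; best chair for trans: E = 0.00 kcal/mol.
The trans isomer is lower by 0.47 kcal/mol.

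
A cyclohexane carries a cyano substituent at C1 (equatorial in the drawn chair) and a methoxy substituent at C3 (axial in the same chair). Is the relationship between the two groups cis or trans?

trans

C1 and C3 have the same parity, so their axial bonds point in the same direction.
With same-parity carbons, two substituents on the same face are both axial or both equatorial; opposite faces give one of each.
Here the groups are equatorial/axial → opposite face → trans.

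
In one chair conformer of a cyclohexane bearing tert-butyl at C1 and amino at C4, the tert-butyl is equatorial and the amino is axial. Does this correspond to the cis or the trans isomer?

C1 and C4 have opposite parity, so their axial bonds point in opposite directions.
With opposite-parity carbons, two substituents on the same face are one axial and one equatorial; opposite faces give both axial or both equatorial.
Here the groups are equatorial/axial → same face → cis.

cis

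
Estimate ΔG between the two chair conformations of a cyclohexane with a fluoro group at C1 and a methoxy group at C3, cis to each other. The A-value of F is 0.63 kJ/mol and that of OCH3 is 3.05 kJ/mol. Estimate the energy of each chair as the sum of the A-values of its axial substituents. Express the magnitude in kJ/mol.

C1 and C3 have the same parity, so for the cis isomer the two substituents are e,e in one chair and a,a in the other.
Chair I (fluoro axial, methoxy axial): E = 3.68 kJ/mol.
Chair II (fluoro equatorial, methoxy equatorial): E = 0.00 kJ/mol.
ΔE = 3.68 − 0.00 = 3.68 kJ/mol; chair II is more stable.

3.68 kJ/mol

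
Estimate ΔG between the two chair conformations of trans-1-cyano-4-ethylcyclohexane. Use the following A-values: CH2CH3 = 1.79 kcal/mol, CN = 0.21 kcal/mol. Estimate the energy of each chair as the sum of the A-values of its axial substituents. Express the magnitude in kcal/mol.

2.00 kcal/mol

C1 and C4 have opposite parity, so for the trans isomer the two substituents are e,e in one chair and a,a in the other.
Chair I (ethyl axial, cyano axial): E = 2.00 kcal/mol.
Chair II (ethyl equatorial, cyano equatorial): E = 0.00 kcal/mol.
ΔE = 2.00 − 0.00 = 2.00 kcal/mol; chair II is more stable.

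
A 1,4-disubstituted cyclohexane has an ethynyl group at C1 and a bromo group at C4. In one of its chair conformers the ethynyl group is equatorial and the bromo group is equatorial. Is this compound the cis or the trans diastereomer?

trans

C1 and C4 have opposite parity, so their axial bonds point in opposite directions.
With opposite-parity carbons, two substituents on the same face are one axial and one equatorial; opposite faces give both axial or both equatorial.
Here the groups are equatorial/equatorial → opposite face → trans.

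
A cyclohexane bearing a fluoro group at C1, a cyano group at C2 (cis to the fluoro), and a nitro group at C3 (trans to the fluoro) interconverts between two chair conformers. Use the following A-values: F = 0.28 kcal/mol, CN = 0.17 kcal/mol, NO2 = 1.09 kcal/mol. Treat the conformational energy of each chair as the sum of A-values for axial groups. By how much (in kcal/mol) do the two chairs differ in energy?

0.98 kcal/mol

Chair I (fluoro axial, cyano equatorial, nitro equatorial): E = 0.28 kcal/mol.
Chair II (fluoro equatorial, cyano axial, nitro axial): E = 1.26 kcal/mol.
ΔE = 1.26 − 0.28 = 0.98 kcal/mol; chair I is more stable.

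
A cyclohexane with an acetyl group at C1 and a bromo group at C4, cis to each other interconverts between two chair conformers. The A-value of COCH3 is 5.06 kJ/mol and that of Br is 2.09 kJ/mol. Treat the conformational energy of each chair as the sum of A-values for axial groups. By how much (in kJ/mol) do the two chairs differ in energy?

2.97 kJ/mol

C1 and C4 have opposite parity, so for the cis isomer the two substituents are one axial and one equatorial in each chair.
Chair I (acetyl axial, bromo equatorial): E = 5.06 kJ/mol.
Chair II (acetyl equatorial, bromo axial): E = 2.09 kJ/mol.
ΔE = 5.06 − 2.09 = 2.97 kJ/mol; chair II is more stable.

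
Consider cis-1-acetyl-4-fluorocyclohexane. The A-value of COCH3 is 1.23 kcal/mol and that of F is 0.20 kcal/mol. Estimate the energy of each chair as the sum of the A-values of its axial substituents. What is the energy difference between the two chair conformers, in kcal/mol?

C1 and C4 have opposite parity, so for the cis isomer the two substituents are one axial and one equatorial in each chair.
Chair I (acetyl axial, fluoro equatorial): E = 1.23 kcal/mol.
Chair II (acetyl equatorial, fluoro axial): E = 0.20 kcal/mol.
ΔE = 1.23 − 0.20 = 1.03 kcal/mol; chair II is more stable.

1.03 kcal/mol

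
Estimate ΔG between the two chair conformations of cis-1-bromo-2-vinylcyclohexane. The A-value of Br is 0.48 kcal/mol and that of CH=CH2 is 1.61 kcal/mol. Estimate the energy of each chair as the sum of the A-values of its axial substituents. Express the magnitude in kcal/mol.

C1 and C2 have opposite parity, so for the cis isomer the two substituents are one axial and one equatorial in each chair.
Chair I (bromo axial, vinyl equatorial): E = 0.48 kcal/mol.
Chair II (bromo equatorial, vinyl axial): E = 1.61 kcal/mol.
ΔE = 1.61 − 0.48 = 1.13 kcal/mol; chair I is more stable.

1.13 kcal/mol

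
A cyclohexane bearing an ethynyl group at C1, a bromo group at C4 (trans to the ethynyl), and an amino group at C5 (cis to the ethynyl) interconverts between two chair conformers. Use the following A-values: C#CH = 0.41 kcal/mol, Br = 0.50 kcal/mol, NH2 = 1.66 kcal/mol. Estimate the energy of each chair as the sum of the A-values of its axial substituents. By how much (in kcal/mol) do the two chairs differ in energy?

Chair I (ethynyl axial, bromo axial, amino axial): E = 2.57 kcal/mol.
Chair II (ethynyl equatorial, bromo equatorial, amino equatorial): E = 0.00 kcal/mol.
ΔE = 2.57 − 0.00 = 2.57 kcal/mol; chair II is more stable.

2.57 kcal/mol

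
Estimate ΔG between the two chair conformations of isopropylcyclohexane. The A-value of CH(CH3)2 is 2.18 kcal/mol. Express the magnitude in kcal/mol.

2.18 kcal/mol

A monosubstituted cyclohexane has one chair with the isopropyl group axial (E = A = 2.18 kcal/mol) and one with it equatorial (E = 0).
ΔE = 2.18 − 0 = 2.18 kcal/mol.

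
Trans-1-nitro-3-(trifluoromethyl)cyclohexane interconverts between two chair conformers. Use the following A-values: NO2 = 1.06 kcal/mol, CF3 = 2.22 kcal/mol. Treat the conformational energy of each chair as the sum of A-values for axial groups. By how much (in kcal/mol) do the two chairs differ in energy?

C1 and C3 have the same parity, so for the trans isomer the two substituents are one axial and one equatorial in each chair.
Chair I (nitro axial, trifluoromethyl equatorial): E = 1.06 kcal/mol.
Chair II (nitro equatorial, trifluoromethyl axial): E = 2.22 kcal/mol.
ΔE = 2.22 − 1.06 = 1.16 kcal/mol; chair I is more stable.

1.16 kcal/mol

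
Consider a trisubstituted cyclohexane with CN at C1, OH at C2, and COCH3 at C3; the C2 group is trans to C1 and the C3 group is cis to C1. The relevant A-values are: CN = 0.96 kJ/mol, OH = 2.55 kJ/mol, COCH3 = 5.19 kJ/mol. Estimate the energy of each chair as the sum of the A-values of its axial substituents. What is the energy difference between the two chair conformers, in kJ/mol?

Chair I (cyano axial, hydroxyl axial, acetyl axial): E = 8.70 kJ/mol.
Chair II (cyano equatorial, hydroxyl equatorial, acetyl equatorial): E = 0.00 kJ/mol.
ΔE = 8.70 − 0.00 = 8.70 kJ/mol; chair II is more stable.

8.70 kJ/mol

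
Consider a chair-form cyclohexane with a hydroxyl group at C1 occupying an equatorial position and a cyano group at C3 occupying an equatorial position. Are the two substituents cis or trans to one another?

C1 and C3 have the same parity, so their axial bonds point in the same direction.
With same-parity carbons, two substituents on the same face are both axial or both equatorial; opposite faces give one of each.
Here the groups are equatorial/equatorial → same face → cis.

cis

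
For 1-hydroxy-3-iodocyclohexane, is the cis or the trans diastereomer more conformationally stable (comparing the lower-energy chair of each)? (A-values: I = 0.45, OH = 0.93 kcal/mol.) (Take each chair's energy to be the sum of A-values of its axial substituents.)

At 1,3 positions (parity same): cis → (e,e or a,a); trans → (a,e or e,a).
Best chair for cis: E = 0.00 kcal/mol; best chair for trans: E = 0.45 kcal/mol.
The cis isomer is lower by 0.45 kcal/mol.

cis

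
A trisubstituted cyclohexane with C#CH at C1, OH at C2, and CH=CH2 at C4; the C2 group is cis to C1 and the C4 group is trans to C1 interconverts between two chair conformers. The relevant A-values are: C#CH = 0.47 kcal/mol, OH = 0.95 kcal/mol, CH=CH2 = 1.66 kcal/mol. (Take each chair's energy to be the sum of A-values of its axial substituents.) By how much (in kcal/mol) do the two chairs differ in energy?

1.18 kcal/mol

Chair I (ethynyl axial, hydroxyl equatorial, vinyl axial): E = 2.13 kcal/mol.
Chair II (ethynyl equatorial, hydroxyl axial, vinyl equatorial): E = 0.95 kcal/mol.
ΔE = 2.13 − 0.95 = 1.18 kcal/mol; chair II is more stable.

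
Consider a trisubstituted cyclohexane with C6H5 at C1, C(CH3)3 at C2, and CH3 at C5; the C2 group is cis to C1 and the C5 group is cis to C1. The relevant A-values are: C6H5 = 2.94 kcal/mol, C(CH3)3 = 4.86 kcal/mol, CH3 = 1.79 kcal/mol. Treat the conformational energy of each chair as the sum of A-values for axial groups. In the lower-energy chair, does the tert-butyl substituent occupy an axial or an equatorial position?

Chair I (phenyl axial, tert-butyl equatorial, methyl axial): E = 4.73 kcal/mol.
Chair II (phenyl equatorial, tert-butyl axial, methyl equatorial): E = 4.86 kcal/mol.
Chair I is the more stable (lower-energy) conformer, and in that chair the tert-butyl group is equatorial.

equatorial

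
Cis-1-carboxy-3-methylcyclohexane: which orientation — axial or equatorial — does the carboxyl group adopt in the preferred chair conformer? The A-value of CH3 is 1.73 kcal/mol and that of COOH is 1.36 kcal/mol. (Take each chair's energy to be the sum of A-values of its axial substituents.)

C1 and C3 have the same parity, so for the cis isomer the two substituents are e,e in one chair and a,a in the other.
Chair I (methyl axial, carboxyl axial): E = 3.09 kcal/mol.
Chair II (methyl equatorial, carboxyl equatorial): E = 0.00 kcal/mol.
Chair II is the more stable (lower-energy) conformer, and in that chair the carboxyl group is equatorial.

equatorial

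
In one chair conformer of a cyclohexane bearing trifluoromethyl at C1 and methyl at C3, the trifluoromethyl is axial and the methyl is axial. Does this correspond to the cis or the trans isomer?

C1 and C3 have the same parity, so their axial bonds point in the same direction.
With same-parity carbons, two substituents on the same face are both axial or both equatorial; opposite faces give one of each.
Here the groups are axial/axial → same face → cis.

cis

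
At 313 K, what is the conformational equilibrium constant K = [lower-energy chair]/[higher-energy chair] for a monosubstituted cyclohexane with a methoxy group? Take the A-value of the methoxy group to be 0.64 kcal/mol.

One chair has the methoxy group axial (E = 0.64 kcal/mol) and the other has it equatorial (E = 0).
ΔG = 0.64 kcal/mol between the two chairs.
K = exp(ΔG/RT) with R = 1.987×10⁻³ kcal mol⁻¹ K⁻¹ and T = 313 K gives K ≈ 2.8.

K ≈ 2.80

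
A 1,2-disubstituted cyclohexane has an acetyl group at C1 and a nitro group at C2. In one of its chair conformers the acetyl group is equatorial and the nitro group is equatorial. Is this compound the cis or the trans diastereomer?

trans

C1 and C2 have opposite parity, so their axial bonds point in opposite directions.
With opposite-parity carbons, two substituents on the same face are one axial and one equatorial; opposite faces give both axial or both equatorial.
Here the groups are equatorial/equatorial → opposite face → trans.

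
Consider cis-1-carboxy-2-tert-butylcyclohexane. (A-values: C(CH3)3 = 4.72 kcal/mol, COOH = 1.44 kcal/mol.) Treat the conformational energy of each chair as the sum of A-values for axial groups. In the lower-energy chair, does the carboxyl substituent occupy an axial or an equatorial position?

axial

C1 and C2 have opposite parity, so for the cis isomer the two substituents are one axial and one equatorial in each chair.
Chair I (tert-butyl axial, carboxyl equatorial): E = 4.72 kcal/mol.
Chair II (tert-butyl equatorial, carboxyl axial): E = 1.44 kcal/mol.
Chair II is the more stable (lower-energy) conformer, and in that chair the carboxyl group is axial.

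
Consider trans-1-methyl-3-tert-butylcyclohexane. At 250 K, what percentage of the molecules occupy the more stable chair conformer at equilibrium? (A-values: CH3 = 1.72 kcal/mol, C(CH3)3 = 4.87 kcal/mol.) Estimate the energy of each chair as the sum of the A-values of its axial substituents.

C1 and C3 have the same parity, so for the trans isomer the two substituents are one axial and one equatorial in each chair.
Chair I (methyl axial, tert-butyl equatorial): E = 1.72 kcal/mol; chair II (methyl equatorial, tert-butyl axial): E = 4.87 kcal/mol.
ΔG = 3.15 kcal/mol between the two chairs.
K = exp(ΔG/RT) with R = 1.987×10⁻³ kcal mol⁻¹ K⁻¹ and T = 250 K gives K ≈ 567.
Fraction in the lower-energy chair = K/(K+1) = 99.8%.

99.8%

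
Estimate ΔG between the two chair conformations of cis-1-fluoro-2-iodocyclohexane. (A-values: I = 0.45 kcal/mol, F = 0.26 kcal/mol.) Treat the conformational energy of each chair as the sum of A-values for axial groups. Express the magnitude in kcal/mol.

C1 and C2 have opposite parity, so for the cis isomer the two substituents are one axial and one equatorial in each chair.
Chair I (iodo axial, fluoro equatorial): E = 0.45 kcal/mol.
Chair II (iodo equatorial, fluoro axial): E = 0.26 kcal/mol.
ΔE = 0.45 − 0.26 = 0.19 kcal/mol; chair II is more stable.

0.19 kcal/mol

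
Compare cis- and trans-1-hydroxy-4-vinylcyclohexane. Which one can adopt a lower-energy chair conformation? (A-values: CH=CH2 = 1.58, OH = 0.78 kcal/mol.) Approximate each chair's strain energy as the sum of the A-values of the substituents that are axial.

At 1,4 positions (parity opposite): cis → (a,e or e,a); trans → (e,e or a,a).
Best chair for cis: E = 0.78 kcal/mol; best chair for trans: E = 0.00 kcal/mol.
The trans isomer is lower by 0.78 kcal/mol.

trans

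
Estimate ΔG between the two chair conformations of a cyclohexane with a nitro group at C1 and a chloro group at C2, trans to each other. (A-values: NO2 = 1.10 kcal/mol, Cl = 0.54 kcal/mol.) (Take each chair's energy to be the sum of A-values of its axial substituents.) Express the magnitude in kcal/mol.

1.64 kcal/mol

C1 and C2 have opposite parity, so for the trans isomer the two substituents are e,e in one chair and a,a in the other.
Chair I (nitro axial, chloro axial): E = 1.64 kcal/mol.
Chair II (nitro equatorial, chloro equatorial): E = 0.00 kcal/mol.
ΔE = 1.64 − 0.00 = 1.64 kcal/mol; chair II is more stable.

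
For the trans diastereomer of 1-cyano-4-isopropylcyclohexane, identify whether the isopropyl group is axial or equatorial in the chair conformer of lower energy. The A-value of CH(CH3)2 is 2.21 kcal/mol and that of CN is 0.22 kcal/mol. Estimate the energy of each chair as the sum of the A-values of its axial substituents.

C1 and C4 have opposite parity, so for the trans isomer the two substituents are e,e in one chair and a,a in the other.
Chair I (isopropyl axial, cyano axial): E = 2.43 kcal/mol.
Chair II (isopropyl equatorial, cyano equatorial): E = 0.00 kcal/mol.
Chair II is the more stable (lower-energy) conformer, and in that chair the isopropyl group is equatorial.

equatorial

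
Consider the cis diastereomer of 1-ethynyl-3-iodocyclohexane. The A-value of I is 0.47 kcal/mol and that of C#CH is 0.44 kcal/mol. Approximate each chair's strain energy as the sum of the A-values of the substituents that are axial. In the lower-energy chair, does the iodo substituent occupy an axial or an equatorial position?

C1 and C3 have the same parity, so for the cis isomer the two substituents are e,e in one chair and a,a in the other.
Chair I (iodo axial, ethynyl axial): E = 0.91 kcal/mol.
Chair II (iodo equatorial, ethynyl equatorial): E = 0.00 kcal/mol.
Chair II is the more stable (lower-energy) conformer, and in that chair the iodo group is equatorial.

equatorial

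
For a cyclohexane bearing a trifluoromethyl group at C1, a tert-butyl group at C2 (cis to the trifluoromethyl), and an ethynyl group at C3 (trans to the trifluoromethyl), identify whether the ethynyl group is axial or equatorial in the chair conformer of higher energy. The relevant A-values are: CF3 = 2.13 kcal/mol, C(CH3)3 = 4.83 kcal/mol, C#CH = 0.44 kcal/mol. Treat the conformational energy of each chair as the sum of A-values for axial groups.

Chair I (trifluoromethyl axial, tert-butyl equatorial, ethynyl equatorial): E = 2.13 kcal/mol.
Chair II (trifluoromethyl equatorial, tert-butyl axial, ethynyl axial): E = 5.27 kcal/mol.
Chair II is the less stable (higher-energy) conformer, and in that chair the ethynyl group is axial.

axial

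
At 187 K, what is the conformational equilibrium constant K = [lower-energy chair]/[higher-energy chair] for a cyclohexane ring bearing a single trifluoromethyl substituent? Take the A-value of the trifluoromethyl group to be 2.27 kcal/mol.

One chair has the trifluoromethyl group axial (E = 2.27 kcal/mol) and the other has it equatorial (E = 0).
ΔG = 2.27 kcal/mol between the two chairs.
K = exp(ΔG/RT) with R = 1.987×10⁻³ kcal mol⁻¹ K⁻¹ and T = 187 K gives K ≈ 450.

K ≈ 450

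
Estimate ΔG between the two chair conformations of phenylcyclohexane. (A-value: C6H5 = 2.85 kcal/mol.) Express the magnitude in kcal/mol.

A monosubstituted cyclohexane has one chair with the phenyl group axial (E = A = 2.85 kcal/mol) and one with it equatorial (E = 0).
ΔE = 2.85 − 0 = 2.85 kcal/mol.

2.85 kcal/mol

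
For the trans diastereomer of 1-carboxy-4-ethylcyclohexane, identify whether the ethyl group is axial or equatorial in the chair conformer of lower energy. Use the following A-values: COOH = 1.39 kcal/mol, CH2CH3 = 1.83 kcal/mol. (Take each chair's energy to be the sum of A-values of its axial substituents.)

equatorial

C1 and C4 have opposite parity, so for the trans isomer the two substituents are e,e in one chair and a,a in the other.
Chair I (carboxyl axial, ethyl axial): E = 3.22 kcal/mol.
Chair II (carboxyl equatorial, ethyl equatorial): E = 0.00 kcal/mol.
Chair II is the more stable (lower-energy) conformer, and in that chair the ethyl group is equatorial.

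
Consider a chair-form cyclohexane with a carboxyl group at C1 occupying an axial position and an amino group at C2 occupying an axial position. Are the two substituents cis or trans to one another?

trans

C1 and C2 have opposite parity, so their axial bonds point in opposite directions.
With opposite-parity carbons, two substituents on the same face are one axial and one equatorial; opposite faces give both axial or both equatorial.
Here the groups are axial/axial → opposite face → trans.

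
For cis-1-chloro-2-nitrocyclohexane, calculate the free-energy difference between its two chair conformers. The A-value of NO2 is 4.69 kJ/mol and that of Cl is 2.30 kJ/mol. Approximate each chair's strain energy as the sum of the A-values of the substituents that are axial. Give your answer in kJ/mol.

2.39 kJ/mol

C1 and C2 have opposite parity, so for the cis isomer the two substituents are one axial and one equatorial in each chair.
Chair I (nitro axial, chloro equatorial): E = 4.69 kJ/mol.
Chair II (nitro equatorial, chloro axial): E = 2.30 kJ/mol.
ΔE = 4.69 − 2.30 = 2.39 kJ/mol; chair II is more stable.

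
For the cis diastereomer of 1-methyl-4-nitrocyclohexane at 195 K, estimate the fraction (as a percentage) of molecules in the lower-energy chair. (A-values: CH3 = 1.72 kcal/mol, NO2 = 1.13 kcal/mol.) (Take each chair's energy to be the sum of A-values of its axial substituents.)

82.1%

C1 and C4 have opposite parity, so for the cis isomer the two substituents are one axial and one equatorial in each chair.
Chair I (methyl axial, nitro equatorial): E = 1.72 kcal/mol; chair II (methyl equatorial, nitro axial): E = 1.13 kcal/mol.
ΔG = 0.59 kcal/mol between the two chairs.
K = exp(ΔG/RT) with R = 1.987×10⁻³ kcal mol⁻¹ K⁻¹ and T = 195 K gives K ≈ 4.58.
Fraction in the lower-energy chair = K/(K+1) = 82.1%.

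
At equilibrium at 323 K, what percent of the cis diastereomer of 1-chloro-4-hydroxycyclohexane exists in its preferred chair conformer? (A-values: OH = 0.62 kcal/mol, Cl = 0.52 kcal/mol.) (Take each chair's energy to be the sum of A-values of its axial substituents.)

C1 and C4 have opposite parity, so for the cis isomer the two substituents are one axial and one equatorial in each chair.
Chair I (hydroxyl axial, chloro equatorial): E = 0.62 kcal/mol; chair II (hydroxyl equatorial, chloro axial): E = 0.52 kcal/mol.
ΔG = 0.10 kcal/mol between the two chairs.
K = exp(ΔG/RT) with R = 1.987×10⁻³ kcal mol⁻¹ K⁻¹ and T = 323 K gives K ≈ 1.17.
Fraction in the lower-energy chair = K/(K+1) = 53.9%.

53.9%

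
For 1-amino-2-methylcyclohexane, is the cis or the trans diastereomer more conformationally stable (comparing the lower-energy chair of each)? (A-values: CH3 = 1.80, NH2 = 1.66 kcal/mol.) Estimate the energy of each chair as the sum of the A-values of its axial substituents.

At 1,2 positions (parity opposite): cis → (a,e or e,a); trans → (e,e or a,a).
Best chair for cis: E = 1.66 kcal/mol; best chair for trans: E = 0.00 kcal/mol.
The trans isomer is lower by 1.66 kcal/mol.

trans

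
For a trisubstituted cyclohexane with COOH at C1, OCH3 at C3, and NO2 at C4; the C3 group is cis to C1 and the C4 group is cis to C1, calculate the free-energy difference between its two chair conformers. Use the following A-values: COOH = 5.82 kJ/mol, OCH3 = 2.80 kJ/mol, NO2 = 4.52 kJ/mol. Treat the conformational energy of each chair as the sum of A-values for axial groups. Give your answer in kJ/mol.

4.10 kJ/mol

Chair I (carboxyl axial, methoxy axial, nitro equatorial): E = 8.62 kJ/mol.
Chair II (carboxyl equatorial, methoxy equatorial, nitro axial): E = 4.52 kJ/mol.
ΔE = 8.62 − 4.52 = 4.10 kJ/mol; chair II is more stable.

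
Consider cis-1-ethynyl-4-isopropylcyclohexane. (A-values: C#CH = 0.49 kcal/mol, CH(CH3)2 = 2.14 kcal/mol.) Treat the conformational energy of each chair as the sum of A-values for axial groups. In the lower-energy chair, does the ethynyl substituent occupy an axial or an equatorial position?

C1 and C4 have opposite parity, so for the cis isomer the two substituents are one axial and one equatorial in each chair.
Chair I (ethynyl axial, isopropyl equatorial): E = 0.49 kcal/mol.
Chair II (ethynyl equatorial, isopropyl axial): E = 2.14 kcal/mol.
Chair I is the more stable (lower-energy) conformer, and in that chair the ethynyl group is axial.

axial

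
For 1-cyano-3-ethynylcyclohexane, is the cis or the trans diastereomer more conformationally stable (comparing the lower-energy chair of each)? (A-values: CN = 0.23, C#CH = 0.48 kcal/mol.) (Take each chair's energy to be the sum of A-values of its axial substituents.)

cis

At 1,3 positions (parity same): cis → (e,e or a,a); trans → (a,e or e,a).
Best chair for cis: E = 0.00 kcal/mol; best chair for trans: E = 0.23 kcal/mol.
The cis isomer is lower by 0.23 kcal/mol.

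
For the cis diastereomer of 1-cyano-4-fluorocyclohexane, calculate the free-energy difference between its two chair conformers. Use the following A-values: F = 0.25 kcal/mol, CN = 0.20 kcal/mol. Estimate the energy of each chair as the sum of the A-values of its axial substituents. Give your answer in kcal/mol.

C1 and C4 have opposite parity, so for the cis isomer the two substituents are one axial and one equatorial in each chair.
Chair I (fluoro axial, cyano equatorial): E = 0.25 kcal/mol.
Chair II (fluoro equatorial, cyano axial): E = 0.20 kcal/mol.
ΔE = 0.25 − 0.20 = 0.05 kcal/mol; chair II is more stable.

0.05 kcal/mol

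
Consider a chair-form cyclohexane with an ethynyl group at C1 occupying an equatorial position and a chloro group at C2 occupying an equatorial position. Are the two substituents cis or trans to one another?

trans

C1 and C2 have opposite parity, so their axial bonds point in opposite directions.
With opposite-parity carbons, two substituents on the same face are one axial and one equatorial; opposite faces give both axial or both equatorial.
Here the groups are equatorial/equatorial → opposite face → trans.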